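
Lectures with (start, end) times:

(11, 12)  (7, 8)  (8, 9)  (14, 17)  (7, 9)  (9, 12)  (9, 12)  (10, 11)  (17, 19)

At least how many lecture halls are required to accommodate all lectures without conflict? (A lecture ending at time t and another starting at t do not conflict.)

Count concurrent intervals with a sweep; the peak is the room count.
Events (time:±→running): 7:+→1 7:+→2 8:-→1 8:+→2 9:-→1 9:-→0 9:+→1 9:+→2 10:+→3 … peak 3.

3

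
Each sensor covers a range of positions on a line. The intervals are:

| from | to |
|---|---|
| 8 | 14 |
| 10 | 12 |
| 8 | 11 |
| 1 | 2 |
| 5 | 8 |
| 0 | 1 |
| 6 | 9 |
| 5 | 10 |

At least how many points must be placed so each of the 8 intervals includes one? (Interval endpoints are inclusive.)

Sort by right endpoint; whenever an interval is uncovered, place a point at its right end.
By right end: [0,1]  [1,2]  [5,8]  [6,9]  [5,10]  [8,11]  [10,12]  [8,14]
[0,1] uncovered → point at 1; [5,8] uncovered → point at 8; [10,12] uncovered → point at 12.
Points: 1, 8, 12 (3 total).

3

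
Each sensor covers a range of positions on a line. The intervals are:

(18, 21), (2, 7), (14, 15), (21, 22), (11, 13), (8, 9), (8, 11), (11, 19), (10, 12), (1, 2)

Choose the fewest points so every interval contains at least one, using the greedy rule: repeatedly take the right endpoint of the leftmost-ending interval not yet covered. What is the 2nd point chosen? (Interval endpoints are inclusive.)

Process intervals by earliest right end; each time one isn't hit yet, stab at its right endpoint.
Sorted: [1,2] [2,7] [8,9] [8,11] [10,12] [11,13] [14,15] [11,19] [18,21] [21,22]
{[1,2],[2,7]} hit by 2; {[8,9],[8,11]} hit by 9; {[10,12],[11,13]} hit by 12; {[14,15],[11,19]} hit by 15; {[18,21],[21,22]} hit by 21.
Points: 2, 9, 12, 15, 21 (5 total).

9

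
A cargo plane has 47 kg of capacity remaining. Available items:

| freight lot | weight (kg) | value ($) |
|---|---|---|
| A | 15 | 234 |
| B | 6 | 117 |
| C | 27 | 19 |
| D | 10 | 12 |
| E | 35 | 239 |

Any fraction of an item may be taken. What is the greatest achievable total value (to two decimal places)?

Greedy by value/weight ratio, highest first.
Order: B (117/6=19.50) > A (234/15=15.60) > E (239/35=6.83) > D (12/10=1.20) > C (19/27=0.70)
Fill: take B (6 @ 117) → take A (15 @ 234) → take 26/35 of E → 177.54; 47/47 used.
Total value = 528.54

528.54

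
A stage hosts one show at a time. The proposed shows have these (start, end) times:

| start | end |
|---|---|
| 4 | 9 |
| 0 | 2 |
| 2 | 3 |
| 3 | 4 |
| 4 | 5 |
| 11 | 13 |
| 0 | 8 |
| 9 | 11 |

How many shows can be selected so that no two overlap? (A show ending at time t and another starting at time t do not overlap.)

Order by finish time; keep every interval that doesn't clash with the previous kept one.
By end time: (0,2), (2,3), (3,4), (4,5), (0,8), (4,9), (9,11), (11,13).
Pick (0,2); next start ≥ 2 → (2,3); next start ≥ 3 → (3,4); next start ≥ 4 → (4,5); next start ≥ 5 → (9,11); next start ≥ 11 → (11,13).
Selected 6 shows.

6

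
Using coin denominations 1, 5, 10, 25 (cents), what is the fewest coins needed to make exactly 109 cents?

9

109 − 4×25→9 − 1×5→4 − 4×1→0
Total coins = 4 + 1 + 4 = 9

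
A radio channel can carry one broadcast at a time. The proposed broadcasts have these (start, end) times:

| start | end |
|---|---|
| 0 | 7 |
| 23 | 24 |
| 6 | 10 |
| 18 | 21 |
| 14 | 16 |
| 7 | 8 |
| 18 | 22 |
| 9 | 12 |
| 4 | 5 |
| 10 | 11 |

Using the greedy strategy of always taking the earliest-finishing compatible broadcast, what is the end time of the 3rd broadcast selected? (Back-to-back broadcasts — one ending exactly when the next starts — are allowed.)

11

Sorted by end: (4,5)  (0,7)  (7,8)  (6,10)  (10,11)  (9,12)  (14,16)  (18,21)  (18,22)  (23,24)
take (4,5); take (7,8); take (10,11); take (14,16); take (18,21); take (23,24).
Selected: (4,5) (7,8) (10,11) (14,16) (18,21) (23,24)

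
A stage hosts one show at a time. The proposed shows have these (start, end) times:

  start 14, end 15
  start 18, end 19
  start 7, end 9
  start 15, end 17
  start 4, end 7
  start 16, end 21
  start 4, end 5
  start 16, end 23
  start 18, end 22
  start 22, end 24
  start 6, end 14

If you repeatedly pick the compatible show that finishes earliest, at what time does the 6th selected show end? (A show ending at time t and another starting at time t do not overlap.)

24

Greedy by earliest finish: after sorting by end time, pick each interval compatible with the last pick.
By end time: (4,5), (4,7), (7,9), (6,14), (14,15), (15,17), (18,19), (16,21), (18,22), (16,23), (22,24).
Pick (4,5); next start ≥ 5 → (7,9); next start ≥ 9 → (14,15); next start ≥ 15 → (15,17); next start ≥ 17 → (18,19); next start ≥ 19 → (22,24).
Selected: (4,5) (7,9) (14,15) (15,17) (18,19) (22,24)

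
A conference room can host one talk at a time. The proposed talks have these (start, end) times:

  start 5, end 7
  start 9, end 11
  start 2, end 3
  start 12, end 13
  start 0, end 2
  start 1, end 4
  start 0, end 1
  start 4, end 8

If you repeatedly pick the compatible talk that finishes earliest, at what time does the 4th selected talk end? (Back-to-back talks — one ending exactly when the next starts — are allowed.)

11

Sorted by end: (0,1)  (0,2)  (2,3)  (1,4)  (5,7)  (4,8)  (9,11)  (12,13)
take (0,1); take (2,3); skip (1,4); take (5,7); take (9,11); take (12,13).
Selected: (0,1) (2,3) (5,7) (9,11) (12,13)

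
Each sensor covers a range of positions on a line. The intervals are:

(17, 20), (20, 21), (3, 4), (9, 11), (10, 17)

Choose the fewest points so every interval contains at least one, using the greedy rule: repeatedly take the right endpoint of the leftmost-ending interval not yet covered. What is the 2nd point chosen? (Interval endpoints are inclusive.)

Process intervals by earliest right end; each time one isn't hit yet, stab at its right endpoint.
Sorted: [3,4] [9,11] [10,17] [17,20] [20,21]
{[3,4]} hit by 4; {[9,11],[10,17]} hit by 11; {[17,20],[20,21]} hit by 20.
Points: 4, 11, 20 (3 total).

11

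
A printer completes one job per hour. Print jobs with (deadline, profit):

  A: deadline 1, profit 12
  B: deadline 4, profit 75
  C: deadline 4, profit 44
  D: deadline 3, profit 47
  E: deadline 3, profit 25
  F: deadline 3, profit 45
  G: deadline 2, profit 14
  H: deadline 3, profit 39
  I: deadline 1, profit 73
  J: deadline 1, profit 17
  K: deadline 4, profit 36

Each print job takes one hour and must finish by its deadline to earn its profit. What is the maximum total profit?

By profit: B(d4,75), I(d1,73), D(d3,47), F(d3,45), C(d4,44), H(d3,39), K(d4,36), E(d3,25), J(d1,17), G(d2,14), A(d1,12)
B→slot 4; I→slot 1; D→slot 3; F→slot 2; C skipped; H skipped; K skipped; E skipped; J skipped; G skipped; A skipped.
Profit = 73 + 45 + 47 + 75 = 240

240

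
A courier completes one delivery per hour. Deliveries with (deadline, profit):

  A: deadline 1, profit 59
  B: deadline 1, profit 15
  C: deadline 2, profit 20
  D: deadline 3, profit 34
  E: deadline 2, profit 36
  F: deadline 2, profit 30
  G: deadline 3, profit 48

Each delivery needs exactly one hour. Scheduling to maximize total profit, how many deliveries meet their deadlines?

3

Sort by profit descending; place each in the latest free slot ≤ its deadline.
Profit order: A=59 G=48 E=36 D=34 F=30 C=20 B=15
Assign: A→slot 1, G→slot 3, E→slot 2, D skipped, F skipped, C skipped, B skipped.
Slots: [1:A] [2:E] [3:G]
3 of 7 scheduled.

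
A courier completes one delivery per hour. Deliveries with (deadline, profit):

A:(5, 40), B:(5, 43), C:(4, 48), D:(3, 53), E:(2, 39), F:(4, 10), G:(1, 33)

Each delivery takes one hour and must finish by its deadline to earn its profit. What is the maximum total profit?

Profit order: D=53 C=48 B=43 A=40 E=39 G=33 F=10
Assign: D→slot 3, C→slot 4, B→slot 5, A→slot 2, E→slot 1, G skipped, F skipped.
Slots: [1:E] [2:A] [3:D] [4:C] [5:B]
Profit = 39 + 40 + 53 + 48 + 43 = 223

223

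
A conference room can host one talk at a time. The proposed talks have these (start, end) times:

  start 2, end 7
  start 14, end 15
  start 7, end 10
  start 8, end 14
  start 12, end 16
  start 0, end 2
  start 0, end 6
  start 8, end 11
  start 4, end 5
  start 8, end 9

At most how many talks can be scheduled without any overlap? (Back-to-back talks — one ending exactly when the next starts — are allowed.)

Greedy by earliest finish: after sorting by end time, pick each interval compatible with the last pick.
By end time: (0,2), (4,5), (0,6), (2,7), (8,9), (7,10), (8,11), (8,14), (14,15), (12,16).
Pick (0,2); next start ≥ 2 → (4,5); next start ≥ 5 → (8,9); next start ≥ 9 → (14,15).
Selected 4 talks.

4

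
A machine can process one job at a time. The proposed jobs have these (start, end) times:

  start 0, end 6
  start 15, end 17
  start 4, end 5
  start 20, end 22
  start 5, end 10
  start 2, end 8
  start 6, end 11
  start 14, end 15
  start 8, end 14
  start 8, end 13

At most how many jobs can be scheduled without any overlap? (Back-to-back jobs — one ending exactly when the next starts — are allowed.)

5

Order by finish time; keep every interval that doesn't clash with the previous kept one.
Sorted by end: (4,5)  (0,6)  (2,8)  (5,10)  (6,11)  (8,13)  (8,14)  (14,15)  (15,17)  (20,22)
take (4,5); skip (2,8); take (5,10); take (14,15); take (15,17); take (20,22).
Selected 5 jobs.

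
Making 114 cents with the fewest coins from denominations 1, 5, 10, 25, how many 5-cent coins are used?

Use the largest denomination that fits, subtract, and repeat.
114 = 4×25 + 1×10 + 4×1
Count of 5: 0

0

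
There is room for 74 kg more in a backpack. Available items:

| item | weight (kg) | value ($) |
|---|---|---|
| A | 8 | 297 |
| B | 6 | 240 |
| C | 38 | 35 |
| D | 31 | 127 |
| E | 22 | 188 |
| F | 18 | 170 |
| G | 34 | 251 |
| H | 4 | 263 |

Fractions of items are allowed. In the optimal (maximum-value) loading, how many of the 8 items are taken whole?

5

Sort by value per unit weight and fill in that order.
Order: H (263/4=65.75) > B (240/6=40.00) > A (297/8=37.12) > F (170/18=9.44) > E (188/22=8.55) > G (251/34=7.38) > D (127/31=4.10) > C (35/38=0.92)
Fill: take H (4 @ 263) → take B (6 @ 240) → take A (8 @ 297) → take F (18 @ 170) → take E (22 @ 188) → take 16/34 of G → 118.12; 74/74 used.
5 item(s) taken whole; one partial (take 16/34 of G).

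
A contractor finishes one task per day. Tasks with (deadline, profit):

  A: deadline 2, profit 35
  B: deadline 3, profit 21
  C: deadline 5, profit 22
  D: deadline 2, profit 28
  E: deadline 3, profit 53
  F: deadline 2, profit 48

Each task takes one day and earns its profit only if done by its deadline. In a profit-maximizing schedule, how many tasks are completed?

Take jobs in profit order; each goes to the latest open slot no later than its deadline.
By profit: E(d3,53), F(d2,48), A(d2,35), D(d2,28), C(d5,22), B(d3,21)
E→slot 3; F→slot 2; A→slot 1; D skipped; C→slot 5; B skipped.
4 of 6 scheduled.

4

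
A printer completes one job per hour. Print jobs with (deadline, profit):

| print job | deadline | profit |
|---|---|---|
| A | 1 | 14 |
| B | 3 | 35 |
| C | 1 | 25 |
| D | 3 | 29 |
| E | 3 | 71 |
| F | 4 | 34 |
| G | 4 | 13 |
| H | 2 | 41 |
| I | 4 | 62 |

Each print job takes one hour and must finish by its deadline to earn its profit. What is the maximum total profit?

209

Profit order: E=71 I=62 H=41 B=35 F=34 D=29 C=25 A=14 G=13
Assign: E→slot 3, I→slot 4, H→slot 2, B→slot 1, F skipped, D skipped, C skipped, A skipped, G skipped.
Slots: [1:B] [2:H] [3:E] [4:I]
Profit = 35 + 41 + 71 + 62 = 209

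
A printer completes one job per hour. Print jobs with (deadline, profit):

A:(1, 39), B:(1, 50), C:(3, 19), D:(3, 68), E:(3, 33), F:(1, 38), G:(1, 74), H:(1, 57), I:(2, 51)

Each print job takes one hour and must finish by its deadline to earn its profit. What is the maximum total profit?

By profit: G(d1,74), D(d3,68), H(d1,57), I(d2,51), B(d1,50), A(d1,39), F(d1,38), E(d3,33), C(d3,19)
G→slot 1; D→slot 3; H skipped; I→slot 2; B skipped; A skipped; F skipped; E skipped; C skipped.
Profit = 74 + 51 + 68 = 193

193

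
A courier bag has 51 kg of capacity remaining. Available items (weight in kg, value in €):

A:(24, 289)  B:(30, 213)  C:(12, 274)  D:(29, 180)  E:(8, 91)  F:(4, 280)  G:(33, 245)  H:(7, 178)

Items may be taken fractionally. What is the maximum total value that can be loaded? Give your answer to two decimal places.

Greedy by value/weight ratio, highest first.
Ratios (sorted): F 70.00, H 25.43, C 22.83, A 12.04, E 11.38, G 7.42, B 7.10, D 6.21
take F (4 @ 280); take H (7 @ 178); take C (12 @ 274); take A (24 @ 289); take 4/8 of E → 45.50. Capacity used 51/51.
Total value = 1066.50

1066.50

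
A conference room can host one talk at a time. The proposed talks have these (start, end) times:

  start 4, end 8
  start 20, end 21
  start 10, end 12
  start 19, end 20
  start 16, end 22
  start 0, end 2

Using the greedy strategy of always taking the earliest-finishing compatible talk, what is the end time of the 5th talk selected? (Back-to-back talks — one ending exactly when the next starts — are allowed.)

By end time: (0,2), (4,8), (10,12), (19,20), (20,21), (16,22).
Pick (0,2); next start ≥ 2 → (4,8); next start ≥ 8 → (10,12); next start ≥ 12 → (19,20); next start ≥ 20 → (20,21).
Selected: (0,2) (4,8) (10,12) (19,20) (20,21)

21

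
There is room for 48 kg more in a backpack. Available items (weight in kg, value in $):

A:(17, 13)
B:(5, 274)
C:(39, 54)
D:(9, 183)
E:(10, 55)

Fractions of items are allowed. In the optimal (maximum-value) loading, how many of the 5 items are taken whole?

Greedy by value/weight ratio, highest first.
Order: B (274/5=54.80) > D (183/9=20.33) > E (55/10=5.50) > C (54/39=1.38) > A (13/17=0.76)
Fill: take B (5 @ 274) → take D (9 @ 183) → take E (10 @ 55) → take 24/39 of C → 33.23; 48/48 used.
3 item(s) taken whole; one partial (take 24/39 of C).

3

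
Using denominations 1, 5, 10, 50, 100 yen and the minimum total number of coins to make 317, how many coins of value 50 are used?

317 − 3×100→17 − 1×10→7 − 1×5→2 − 2×1→0
Count of 50: 0

0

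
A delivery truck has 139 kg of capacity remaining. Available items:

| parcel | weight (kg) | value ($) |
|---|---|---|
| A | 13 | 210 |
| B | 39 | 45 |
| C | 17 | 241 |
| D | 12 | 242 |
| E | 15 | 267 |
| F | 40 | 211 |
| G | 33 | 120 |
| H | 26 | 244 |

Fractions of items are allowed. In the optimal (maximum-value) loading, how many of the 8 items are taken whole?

Greedy by value/weight ratio, highest first.
Order: D (242/12=20.17) > E (267/15=17.80) > A (210/13=16.15) > C (241/17=14.18) > H (244/26=9.38) > F (211/40=5.28) > G (120/33=3.64) > B (45/39=1.15)
Fill: take D (12 @ 242) → take E (15 @ 267) → take A (13 @ 210) → take C (17 @ 241) → take H (26 @ 244) → take F (40 @ 211) → take 16/33 of G → 58.18; 139/139 used.
6 item(s) taken whole; one partial (take 16/33 of G).

6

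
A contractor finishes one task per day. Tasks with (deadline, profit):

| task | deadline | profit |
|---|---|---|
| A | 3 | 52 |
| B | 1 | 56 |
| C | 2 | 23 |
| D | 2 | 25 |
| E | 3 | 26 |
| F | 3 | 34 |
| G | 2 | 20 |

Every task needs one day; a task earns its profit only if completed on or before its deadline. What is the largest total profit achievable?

By profit: B(d1,56), A(d3,52), F(d3,34), E(d3,26), D(d2,25), C(d2,23), G(d2,20)
B→slot 1; A→slot 3; F→slot 2; E skipped; D skipped; C skipped; G skipped.
Profit = 56 + 34 + 52 = 142

142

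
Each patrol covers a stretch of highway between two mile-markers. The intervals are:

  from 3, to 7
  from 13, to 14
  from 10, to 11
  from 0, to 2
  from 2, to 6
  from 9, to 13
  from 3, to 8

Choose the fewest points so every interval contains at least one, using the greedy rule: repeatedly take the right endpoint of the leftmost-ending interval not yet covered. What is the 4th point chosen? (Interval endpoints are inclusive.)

Sort by right endpoint; whenever an interval is uncovered, place a point at its right end.
By right end: [0,2]  [2,6]  [3,7]  [3,8]  [10,11]  [9,13]  [13,14]
[0,2] uncovered → point at 2; [3,7] uncovered → point at 7; [10,11] uncovered → point at 11; [13,14] uncovered → point at 14.
Points: 2, 7, 11, 14 (4 total).

14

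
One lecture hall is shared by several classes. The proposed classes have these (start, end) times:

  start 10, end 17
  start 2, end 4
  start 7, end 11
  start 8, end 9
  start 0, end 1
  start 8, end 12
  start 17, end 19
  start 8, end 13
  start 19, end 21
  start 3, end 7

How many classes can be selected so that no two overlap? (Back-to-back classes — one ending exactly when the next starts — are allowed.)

6

By end time: (0,1), (2,4), (3,7), (8,9), (7,11), (8,12), (8,13), (10,17), (17,19), (19,21).
Pick (0,1); next start ≥ 1 → (2,4); next start ≥ 4 → (8,9); next start ≥ 9 → (10,17); next start ≥ 17 → (17,19); next start ≥ 19 → (19,21).
Selected 6 classes.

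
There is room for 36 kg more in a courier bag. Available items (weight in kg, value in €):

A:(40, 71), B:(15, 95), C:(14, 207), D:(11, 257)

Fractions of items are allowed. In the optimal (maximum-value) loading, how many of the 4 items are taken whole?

2

Greedy by value/weight ratio, highest first.
Ratios (sorted): D 23.36, C 14.79, B 6.33, A 1.77
take D (11 @ 257); take C (14 @ 207); take 11/15 of B → 69.67. Capacity used 36/36.
2 item(s) taken whole; one partial (take 11/15 of B).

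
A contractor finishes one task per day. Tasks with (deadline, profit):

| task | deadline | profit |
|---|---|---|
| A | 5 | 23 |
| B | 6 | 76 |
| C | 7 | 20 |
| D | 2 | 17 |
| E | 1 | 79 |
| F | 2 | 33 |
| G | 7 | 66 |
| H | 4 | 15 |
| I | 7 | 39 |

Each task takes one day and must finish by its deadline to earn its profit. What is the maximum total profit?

Sort by profit descending; place each in the latest free slot ≤ its deadline.
Profit order: E=79 B=76 G=66 I=39 F=33 A=23 C=20 D=17 H=15
Assign: E→slot 1, B→slot 6, G→slot 7, I→slot 5, F→slot 2, A→slot 4, C→slot 3, D skipped, H skipped.
Slots: [1:E] [2:F] [3:C] [4:A] [5:I] [6:B] [7:G]
Profit = 79 + 33 + 20 + 23 + 39 + 76 + 66 = 336

336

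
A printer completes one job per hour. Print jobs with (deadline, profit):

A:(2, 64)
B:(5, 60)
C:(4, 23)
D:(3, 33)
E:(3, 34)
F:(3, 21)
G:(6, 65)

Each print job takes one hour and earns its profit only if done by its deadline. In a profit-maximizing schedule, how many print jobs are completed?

6

Take jobs in profit order; each goes to the latest open slot no later than its deadline.
By profit: G(d6,65), A(d2,64), B(d5,60), E(d3,34), D(d3,33), C(d4,23), F(d3,21)
G→slot 6; A→slot 2; B→slot 5; E→slot 3; D→slot 1; C→slot 4; F skipped.
6 of 7 scheduled.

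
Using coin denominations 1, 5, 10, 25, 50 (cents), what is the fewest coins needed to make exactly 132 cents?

132 = 2×50 + 1×25 + 1×5 + 2×1
Total coins = 2 + 1 + 1 + 2 = 6

6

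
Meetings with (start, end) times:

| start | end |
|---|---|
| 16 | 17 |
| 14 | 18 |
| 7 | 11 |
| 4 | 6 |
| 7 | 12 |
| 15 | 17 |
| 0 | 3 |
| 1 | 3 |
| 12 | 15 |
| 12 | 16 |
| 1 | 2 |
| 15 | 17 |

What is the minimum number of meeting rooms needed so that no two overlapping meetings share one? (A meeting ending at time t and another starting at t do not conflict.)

4

Count concurrent intervals with a sweep; the peak is the room count.
Events (time:±→running): 0:+→1 1:+→2 1:+→3 2:-→2 3:-→1 3:-→0 4:+→1 6:-→0 7:+→1 7:+→2 11:-→1 12:-→0 12:+→1 12:+→2 14:+→3 15:-→2 15:+→3 15:+→4 … peak 4.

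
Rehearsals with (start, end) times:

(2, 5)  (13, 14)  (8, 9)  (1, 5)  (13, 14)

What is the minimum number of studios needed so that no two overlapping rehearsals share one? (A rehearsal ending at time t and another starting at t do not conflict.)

2

starts: [1, 2, 8, 13, 13]
ends:   [5, 5, 9, 14, 14]
s1→1 s2→2  — peak 2.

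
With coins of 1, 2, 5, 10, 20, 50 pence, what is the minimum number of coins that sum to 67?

Greedy: take as many of the largest coin as possible, then repeat with the remainder.
67 = 1×50 + 1×10 + 1×5 + 1×2
Total coins = 1 + 1 + 1 + 1 = 4

4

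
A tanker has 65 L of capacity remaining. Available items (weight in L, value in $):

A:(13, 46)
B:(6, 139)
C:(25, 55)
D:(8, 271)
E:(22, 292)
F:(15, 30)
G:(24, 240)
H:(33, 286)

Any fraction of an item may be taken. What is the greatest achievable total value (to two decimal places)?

985.33

Sort by value per unit weight and fill in that order.
Order: D (271/8=33.88) > B (139/6=23.17) > E (292/22=13.27) > G (240/24=10.00) > H (286/33=8.67) > A (46/13=3.54) > C (55/25=2.20) > F (30/15=2.00)
Fill: take D (8 @ 271) → take B (6 @ 139) → take E (22 @ 292) → take G (24 @ 240) → take 5/33 of H → 43.33; 65/65 used.
Total value = 985.33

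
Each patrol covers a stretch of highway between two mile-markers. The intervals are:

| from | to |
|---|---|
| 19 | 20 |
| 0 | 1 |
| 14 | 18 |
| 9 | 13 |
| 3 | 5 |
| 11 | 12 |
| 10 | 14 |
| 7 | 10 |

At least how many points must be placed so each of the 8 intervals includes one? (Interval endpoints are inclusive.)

6

Sort by right endpoint; whenever an interval is uncovered, place a point at its right end.
Sorted: [0,1] [3,5] [7,10] [11,12] [9,13] [10,14] [14,18] [19,20]
{[0,1]} hit by 1; {[3,5]} hit by 5; {[7,10]} hit by 10; {[11,12],[9,13],[10,14]} hit by 12; {[14,18]} hit by 18; {[19,20]} hit by 20.
Points: 1, 5, 10, 12, 18, 20 (6 total).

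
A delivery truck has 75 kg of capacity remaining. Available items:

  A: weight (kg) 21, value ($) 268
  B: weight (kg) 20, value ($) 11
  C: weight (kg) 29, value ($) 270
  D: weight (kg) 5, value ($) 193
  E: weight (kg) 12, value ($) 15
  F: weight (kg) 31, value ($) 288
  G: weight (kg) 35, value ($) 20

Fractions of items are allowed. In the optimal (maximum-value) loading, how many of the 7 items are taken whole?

3

Order: D (193/5=38.60) > A (268/21=12.76) > C (270/29=9.31) > F (288/31=9.29) > E (15/12=1.25) > G (20/35=0.57) > B (11/20=0.55)
Fill: take D (5 @ 193) → take A (21 @ 268) → take C (29 @ 270) → take 20/31 of F → 185.81; 75/75 used.
3 item(s) taken whole; one partial (take 20/31 of F).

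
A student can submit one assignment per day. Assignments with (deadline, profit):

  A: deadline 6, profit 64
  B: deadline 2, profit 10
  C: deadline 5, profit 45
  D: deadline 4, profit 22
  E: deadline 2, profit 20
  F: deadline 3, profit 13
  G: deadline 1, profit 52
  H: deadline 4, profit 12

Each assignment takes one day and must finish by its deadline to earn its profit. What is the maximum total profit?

By profit: A(d6,64), G(d1,52), C(d5,45), D(d4,22), E(d2,20), F(d3,13), H(d4,12), B(d2,10)
A→slot 6; G→slot 1; C→slot 5; D→slot 4; E→slot 2; F→slot 3; H skipped; B skipped.
Profit = 52 + 20 + 13 + 22 + 45 + 64 = 216

216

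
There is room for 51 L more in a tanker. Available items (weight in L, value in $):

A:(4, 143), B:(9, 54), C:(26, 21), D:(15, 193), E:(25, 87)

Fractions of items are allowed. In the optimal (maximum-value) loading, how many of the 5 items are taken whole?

3

Greedy by value/weight ratio, highest first.
Order: A (143/4=35.75) > D (193/15=12.87) > B (54/9=6.00) > E (87/25=3.48) > C (21/26=0.81)
Fill: take A (4 @ 143) → take D (15 @ 193) → take B (9 @ 54) → take 23/25 of E → 80.04; 51/51 used.
3 item(s) taken whole; one partial (take 23/25 of E).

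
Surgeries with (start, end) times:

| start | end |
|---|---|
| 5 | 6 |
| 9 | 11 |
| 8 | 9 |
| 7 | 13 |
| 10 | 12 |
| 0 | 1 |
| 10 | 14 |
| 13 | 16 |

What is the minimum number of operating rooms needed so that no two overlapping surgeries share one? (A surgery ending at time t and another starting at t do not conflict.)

4

Count concurrent intervals with a sweep; the peak is the room count.
starts: [0, 5, 7, 8, 9, 10, 10, 13]
ends:   [1, 6, 9, 11, 12, 13, 14, 16]
s0→1 e1→0 s5→1 e6→0 s7→1 s8→2 e9→1 s9→2 s10→3 s10→4  — peak 4.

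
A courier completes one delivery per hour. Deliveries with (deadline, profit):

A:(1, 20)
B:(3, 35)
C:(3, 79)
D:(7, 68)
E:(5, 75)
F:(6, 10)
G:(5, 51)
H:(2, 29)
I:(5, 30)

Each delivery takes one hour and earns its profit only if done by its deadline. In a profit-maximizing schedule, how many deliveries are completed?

Sort by profit descending; place each in the latest free slot ≤ its deadline.
Profit order: C=79 E=75 D=68 G=51 B=35 I=30 H=29 A=20 F=10
Assign: C→slot 3, E→slot 5, D→slot 7, G→slot 4, B→slot 2, I→slot 1, H skipped, A skipped, F→slot 6.
Slots: [1:I] [2:B] [3:C] [4:G] [5:E] [6:F] [7:D]
7 of 9 scheduled.

7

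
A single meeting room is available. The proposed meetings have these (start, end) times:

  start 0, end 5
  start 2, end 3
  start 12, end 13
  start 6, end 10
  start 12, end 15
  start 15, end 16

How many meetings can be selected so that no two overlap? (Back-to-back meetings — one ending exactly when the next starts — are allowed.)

4

Greedy by earliest finish: after sorting by end time, pick each interval compatible with the last pick.
Sorted by end: (2,3)  (0,5)  (6,10)  (12,13)  (12,15)  (15,16)
take (2,3); skip (0,5); take (6,10); take (12,13); take (15,16).
Selected 4 meetings.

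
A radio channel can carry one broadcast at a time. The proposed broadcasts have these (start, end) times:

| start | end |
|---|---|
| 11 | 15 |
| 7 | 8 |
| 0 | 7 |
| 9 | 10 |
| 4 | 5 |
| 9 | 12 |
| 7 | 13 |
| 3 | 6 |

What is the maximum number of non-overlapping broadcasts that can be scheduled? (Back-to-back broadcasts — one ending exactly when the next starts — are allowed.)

4

Greedy by earliest finish: after sorting by end time, pick each interval compatible with the last pick.
Sorted by end: (4,5)  (3,6)  (0,7)  (7,8)  (9,10)  (9,12)  (7,13)  (11,15)
take (4,5); take (7,8); take (9,10); skip (7,13); take (11,15).
Selected 4 broadcasts.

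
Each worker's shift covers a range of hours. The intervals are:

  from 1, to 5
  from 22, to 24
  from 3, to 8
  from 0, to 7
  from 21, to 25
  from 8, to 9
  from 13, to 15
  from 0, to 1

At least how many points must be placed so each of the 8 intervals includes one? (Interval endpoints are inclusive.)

Sort by right endpoint; whenever an interval is uncovered, place a point at its right end.
By right end: [0,1]  [1,5]  [0,7]  [3,8]  [8,9]  [13,15]  [22,24]  [21,25]
[0,1] uncovered → point at 1; [3,8] uncovered → point at 8; [13,15] uncovered → point at 15; [22,24] uncovered → point at 24.
Points: 1, 8, 15, 24 (4 total).

4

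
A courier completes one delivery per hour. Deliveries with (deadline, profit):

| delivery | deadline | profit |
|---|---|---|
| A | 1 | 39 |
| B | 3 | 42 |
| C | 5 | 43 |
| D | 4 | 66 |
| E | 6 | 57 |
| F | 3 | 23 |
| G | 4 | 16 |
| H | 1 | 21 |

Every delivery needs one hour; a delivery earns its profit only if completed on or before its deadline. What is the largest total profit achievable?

Take jobs in profit order; each goes to the latest open slot no later than its deadline.
Profit order: D=66 E=57 C=43 B=42 A=39 F=23 H=21 G=16
Assign: D→slot 4, E→slot 6, C→slot 5, B→slot 3, A→slot 1, F→slot 2, H skipped, G skipped.
Slots: [1:A] [2:F] [3:B] [4:D] [5:C] [6:E]
Profit = 39 + 23 + 42 + 66 + 43 + 57 = 270

270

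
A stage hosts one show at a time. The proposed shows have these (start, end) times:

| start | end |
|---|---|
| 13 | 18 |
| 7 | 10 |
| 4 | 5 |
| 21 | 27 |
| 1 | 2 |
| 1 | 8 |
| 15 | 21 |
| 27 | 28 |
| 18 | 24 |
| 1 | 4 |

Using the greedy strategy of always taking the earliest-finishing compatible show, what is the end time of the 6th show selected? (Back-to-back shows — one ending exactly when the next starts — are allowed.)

28

By end time: (1,2), (1,4), (4,5), (1,8), (7,10), (13,18), (15,21), (18,24), (21,27), (27,28).
Pick (1,2); next start ≥ 2 → (4,5); next start ≥ 5 → (7,10); next start ≥ 10 → (13,18); next start ≥ 18 → (18,24); next start ≥ 24 → (27,28).
Selected: (1,2) (4,5) (7,10) (13,18) (18,24) (27,28)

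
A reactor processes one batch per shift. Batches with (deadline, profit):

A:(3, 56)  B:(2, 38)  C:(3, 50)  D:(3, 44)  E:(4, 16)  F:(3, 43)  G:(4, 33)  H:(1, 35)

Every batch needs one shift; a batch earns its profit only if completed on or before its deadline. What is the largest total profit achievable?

183

Take jobs in profit order; each goes to the latest open slot no later than its deadline.
Profit order: A=56 C=50 D=44 F=43 B=38 H=35 G=33 E=16
Assign: A→slot 3, C→slot 2, D→slot 1, F skipped, B skipped, H skipped, G→slot 4, E skipped.
Slots: [1:D] [2:C] [3:A] [4:G]
Profit = 44 + 50 + 56 + 33 = 183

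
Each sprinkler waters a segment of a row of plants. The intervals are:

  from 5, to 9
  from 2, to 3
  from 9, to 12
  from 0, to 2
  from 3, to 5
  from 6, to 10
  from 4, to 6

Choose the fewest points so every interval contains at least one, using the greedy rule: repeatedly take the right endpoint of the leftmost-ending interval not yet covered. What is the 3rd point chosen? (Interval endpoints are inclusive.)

10

Sorted: [0,2] [2,3] [3,5] [4,6] [5,9] [6,10] [9,12]
{[0,2],[2,3]} hit by 2; {[3,5],[4,6],[5,9]} hit by 5; {[6,10],[9,12]} hit by 10.
Points: 2, 5, 10 (3 total).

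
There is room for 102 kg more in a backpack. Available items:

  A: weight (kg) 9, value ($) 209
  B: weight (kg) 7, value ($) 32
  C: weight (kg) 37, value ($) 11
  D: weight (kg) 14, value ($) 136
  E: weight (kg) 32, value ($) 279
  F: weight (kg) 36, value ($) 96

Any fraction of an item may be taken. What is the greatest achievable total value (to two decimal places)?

Sort by value per unit weight and fill in that order.
Ratios (sorted): A 23.22, D 9.71, E 8.72, B 4.57, F 2.67, C 0.30
take A (9 @ 209); take D (14 @ 136); take E (32 @ 279); take B (7 @ 32); take F (36 @ 96); take 4/37 of C → 1.19. Capacity used 102/102.
Total value = 753.19

753.19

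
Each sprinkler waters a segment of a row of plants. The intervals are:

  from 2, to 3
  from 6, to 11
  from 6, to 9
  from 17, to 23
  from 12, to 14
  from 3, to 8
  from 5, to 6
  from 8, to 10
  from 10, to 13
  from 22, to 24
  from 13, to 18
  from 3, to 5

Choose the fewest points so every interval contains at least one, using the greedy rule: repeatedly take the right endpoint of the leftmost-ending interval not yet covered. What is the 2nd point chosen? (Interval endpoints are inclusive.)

By right end: [2,3]  [3,5]  [5,6]  [3,8]  [6,9]  [8,10]  [6,11]  [10,13]  [12,14]  [13,18]  [17,23]  [22,24]
[2,3] uncovered → point at 3; [5,6] uncovered → point at 6; [8,10] uncovered → point at 10; [12,14] uncovered → point at 14; [17,23] uncovered → point at 23.
Points: 3, 6, 10, 14, 23 (5 total).

6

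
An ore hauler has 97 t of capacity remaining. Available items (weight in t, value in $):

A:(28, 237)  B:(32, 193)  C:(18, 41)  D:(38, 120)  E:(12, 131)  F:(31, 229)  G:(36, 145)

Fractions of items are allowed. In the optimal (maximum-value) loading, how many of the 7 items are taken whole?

Ratios (sorted): E 10.92, A 8.46, F 7.39, B 6.03, G 4.03, D 3.16, C 2.28
take E (12 @ 131); take A (28 @ 237); take F (31 @ 229); take 26/32 of B → 156.81. Capacity used 97/97.
3 item(s) taken whole; one partial (take 26/32 of B).

3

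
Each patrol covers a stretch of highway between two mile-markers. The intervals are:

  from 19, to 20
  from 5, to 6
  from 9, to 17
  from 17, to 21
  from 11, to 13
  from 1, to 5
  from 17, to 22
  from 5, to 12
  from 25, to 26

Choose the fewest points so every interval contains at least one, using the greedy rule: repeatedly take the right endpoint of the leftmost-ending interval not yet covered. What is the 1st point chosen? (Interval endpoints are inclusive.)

5

By right end: [1,5]  [5,6]  [5,12]  [11,13]  [9,17]  [19,20]  [17,21]  [17,22]  [25,26]
[1,5] uncovered → point at 5; [11,13] uncovered → point at 13; [19,20] uncovered → point at 20; [25,26] uncovered → point at 26.
Points: 5, 13, 20, 26 (4 total).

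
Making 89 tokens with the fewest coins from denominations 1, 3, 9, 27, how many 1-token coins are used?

89 = 3×27 + 2×3 + 2×1
Count of 1: 2

2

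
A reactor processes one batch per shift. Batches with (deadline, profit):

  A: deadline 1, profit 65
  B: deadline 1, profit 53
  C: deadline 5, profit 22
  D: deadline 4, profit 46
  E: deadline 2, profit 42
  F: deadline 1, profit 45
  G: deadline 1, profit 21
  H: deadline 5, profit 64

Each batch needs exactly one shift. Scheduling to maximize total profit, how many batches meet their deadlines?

5

Profit order: A=65 H=64 B=53 D=46 F=45 E=42 C=22 G=21
Assign: A→slot 1, H→slot 5, B skipped, D→slot 4, F skipped, E→slot 2, C→slot 3, G skipped.
Slots: [1:A] [2:E] [3:C] [4:D] [5:H]
5 of 8 scheduled.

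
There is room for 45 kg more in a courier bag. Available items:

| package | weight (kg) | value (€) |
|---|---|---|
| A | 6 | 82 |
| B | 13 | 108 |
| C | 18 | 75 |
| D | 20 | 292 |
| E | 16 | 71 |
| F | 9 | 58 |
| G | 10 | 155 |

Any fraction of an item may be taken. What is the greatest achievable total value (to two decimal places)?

603.77

Greedy by value/weight ratio, highest first.
Ratios (sorted): G 15.50, D 14.60, A 13.67, B 8.31, F 6.44, E 4.44, C 4.17
take G (10 @ 155); take D (20 @ 292); take A (6 @ 82); take 9/13 of B → 74.77. Capacity used 45/45.
Total value = 603.77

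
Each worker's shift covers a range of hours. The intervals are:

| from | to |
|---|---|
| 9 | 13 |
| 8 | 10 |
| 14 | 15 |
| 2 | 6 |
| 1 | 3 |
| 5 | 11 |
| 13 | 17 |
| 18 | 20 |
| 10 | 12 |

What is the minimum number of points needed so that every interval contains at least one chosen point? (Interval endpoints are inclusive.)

Sort by right endpoint; whenever an interval is uncovered, place a point at its right end.
Sorted: [1,3] [2,6] [8,10] [5,11] [10,12] [9,13] [14,15] [13,17] [18,20]
{[1,3],[2,6]} hit by 3; {[8,10],[5,11],[10,12],[9,13]} hit by 10; {[14,15],[13,17]} hit by 15; {[18,20]} hit by 20.
Points: 3, 10, 15, 20 (4 total).

4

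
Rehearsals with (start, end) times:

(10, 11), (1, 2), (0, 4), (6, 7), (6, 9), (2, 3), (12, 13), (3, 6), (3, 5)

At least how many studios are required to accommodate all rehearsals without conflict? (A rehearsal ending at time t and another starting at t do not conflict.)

3

Events (time:±→running): 0:+→1 1:+→2 2:-→1 2:+→2 3:-→1 3:+→2 3:+→3 … peak 3.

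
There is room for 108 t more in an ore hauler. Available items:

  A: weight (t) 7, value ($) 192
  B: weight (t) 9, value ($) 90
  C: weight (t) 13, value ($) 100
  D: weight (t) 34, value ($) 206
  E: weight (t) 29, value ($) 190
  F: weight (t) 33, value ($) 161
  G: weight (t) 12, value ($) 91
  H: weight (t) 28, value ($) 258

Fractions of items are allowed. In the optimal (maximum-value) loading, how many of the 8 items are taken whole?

6

Ratios (sorted): A 27.43, B 10.00, H 9.21, C 7.69, G 7.58, E 6.55, D 6.06, F 4.88
take A (7 @ 192); take B (9 @ 90); take H (28 @ 258); take C (13 @ 100); take G (12 @ 91); take E (29 @ 190); take 10/34 of D → 60.59. Capacity used 108/108.
6 item(s) taken whole; one partial (take 10/34 of D).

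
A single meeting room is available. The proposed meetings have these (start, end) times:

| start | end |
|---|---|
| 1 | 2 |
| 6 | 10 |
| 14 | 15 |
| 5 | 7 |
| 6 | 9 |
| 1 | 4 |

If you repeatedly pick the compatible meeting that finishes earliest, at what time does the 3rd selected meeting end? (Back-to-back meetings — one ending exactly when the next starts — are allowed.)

Sort by end time and greedily take each interval whose start is ≥ the last chosen end.
By end time: (1,2), (1,4), (5,7), (6,9), (6,10), (14,15).
Pick (1,2); next start ≥ 2 → (5,7); next start ≥ 7 → (14,15).
Selected: (1,2) (5,7) (14,15)

15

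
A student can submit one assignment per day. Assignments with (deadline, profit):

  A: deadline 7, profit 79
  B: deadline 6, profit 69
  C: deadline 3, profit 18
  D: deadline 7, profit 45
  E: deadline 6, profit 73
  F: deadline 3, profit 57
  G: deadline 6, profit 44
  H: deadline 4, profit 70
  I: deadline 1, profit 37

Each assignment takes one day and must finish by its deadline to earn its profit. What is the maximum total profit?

437

By profit: A(d7,79), E(d6,73), H(d4,70), B(d6,69), F(d3,57), D(d7,45), G(d6,44), I(d1,37), C(d3,18)
A→slot 7; E→slot 6; H→slot 4; B→slot 5; F→slot 3; D→slot 2; G→slot 1; I skipped; C skipped.
Profit = 44 + 45 + 57 + 70 + 69 + 73 + 79 = 437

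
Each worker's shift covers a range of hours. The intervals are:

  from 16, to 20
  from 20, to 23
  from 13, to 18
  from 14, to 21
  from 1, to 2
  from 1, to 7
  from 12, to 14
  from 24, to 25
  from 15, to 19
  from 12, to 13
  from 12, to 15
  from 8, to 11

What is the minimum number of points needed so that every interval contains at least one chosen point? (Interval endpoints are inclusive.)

6

Sort by right endpoint; whenever an interval is uncovered, place a point at its right end.
Sorted: [1,2] [1,7] [8,11] [12,13] [12,14] [12,15] [13,18] [15,19] [16,20] [14,21] [20,23] [24,25]
{[1,2],[1,7]} hit by 2; {[8,11]} hit by 11; {[12,13],[12,14],[12,15],[13,18]} hit by 13; {[15,19],[16,20],[14,21]} hit by 19; {[20,23]} hit by 23; {[24,25]} hit by 25.
Points: 2, 11, 13, 19, 23, 25 (6 total).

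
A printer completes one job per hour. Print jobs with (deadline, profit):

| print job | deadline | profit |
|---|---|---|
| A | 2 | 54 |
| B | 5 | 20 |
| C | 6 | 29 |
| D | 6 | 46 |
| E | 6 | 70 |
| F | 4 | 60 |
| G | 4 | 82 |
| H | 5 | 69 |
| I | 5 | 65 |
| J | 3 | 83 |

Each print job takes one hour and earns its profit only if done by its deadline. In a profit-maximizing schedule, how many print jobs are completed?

Sort by profit descending; place each in the latest free slot ≤ its deadline.
By profit: J(d3,83), G(d4,82), E(d6,70), H(d5,69), I(d5,65), F(d4,60), A(d2,54), D(d6,46), C(d6,29), B(d5,20)
J→slot 3; G→slot 4; E→slot 6; H→slot 5; I→slot 2; F→slot 1; A skipped; D skipped; C skipped; B skipped.
6 of 10 scheduled.

6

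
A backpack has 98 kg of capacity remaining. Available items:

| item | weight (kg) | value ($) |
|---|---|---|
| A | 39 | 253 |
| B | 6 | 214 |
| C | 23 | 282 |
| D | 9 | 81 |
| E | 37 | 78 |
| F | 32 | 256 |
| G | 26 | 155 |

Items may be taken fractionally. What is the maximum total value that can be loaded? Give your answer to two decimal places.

1014.64

Sort by value per unit weight and fill in that order.
Ratios (sorted): B 35.67, C 12.26, D 9.00, F 8.00, A 6.49, G 5.96, E 2.11
take B (6 @ 214); take C (23 @ 282); take D (9 @ 81); take F (32 @ 256); take 28/39 of A → 181.64. Capacity used 98/98.
Total value = 1014.64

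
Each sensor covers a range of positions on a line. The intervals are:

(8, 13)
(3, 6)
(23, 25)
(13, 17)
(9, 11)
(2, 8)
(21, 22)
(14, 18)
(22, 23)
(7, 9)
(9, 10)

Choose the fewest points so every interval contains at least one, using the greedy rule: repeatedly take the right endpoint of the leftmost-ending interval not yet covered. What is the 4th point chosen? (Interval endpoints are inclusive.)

Sort by right endpoint; whenever an interval is uncovered, place a point at its right end.
Sorted: [3,6] [2,8] [7,9] [9,10] [9,11] [8,13] [13,17] [14,18] [21,22] [22,23] [23,25]
{[3,6],[2,8]} hit by 6; {[7,9],[9,10],[9,11],[8,13]} hit by 9; {[13,17],[14,18]} hit by 17; {[21,22],[22,23]} hit by 22; {[23,25]} hit by 25.
Points: 6, 9, 17, 22, 25 (5 total).

22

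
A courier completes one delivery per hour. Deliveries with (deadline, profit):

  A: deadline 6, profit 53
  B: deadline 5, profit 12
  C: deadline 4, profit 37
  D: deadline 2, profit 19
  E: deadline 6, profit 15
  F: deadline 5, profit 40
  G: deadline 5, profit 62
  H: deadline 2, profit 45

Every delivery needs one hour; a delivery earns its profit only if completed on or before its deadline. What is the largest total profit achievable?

Profit order: G=62 A=53 H=45 F=40 C=37 D=19 E=15 B=12
Assign: G→slot 5, A→slot 6, H→slot 2, F→slot 4, C→slot 3, D→slot 1, E skipped, B skipped.
Slots: [1:D] [2:H] [3:C] [4:F] [5:G] [6:A]
Profit = 19 + 45 + 37 + 40 + 62 + 53 = 256

256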